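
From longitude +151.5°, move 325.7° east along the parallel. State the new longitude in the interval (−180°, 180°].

Start at +151.5°; shift +325.7° → +477.2°.
+477.2° lies outside (−180°, 180°]; subtract 360° → +117.2°.

+117.2°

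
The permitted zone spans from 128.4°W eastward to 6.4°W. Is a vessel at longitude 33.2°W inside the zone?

Band width going east from -128.4° to -6.4°: ((-6.4 − -128.4) mod 360) = 122.0°.
Offset of -33.2° east of the west edge: ((-33.2 − -128.4) mod 360) = 95.2°.
95.2° ≤ 122.0° ⇒ inside.

Yes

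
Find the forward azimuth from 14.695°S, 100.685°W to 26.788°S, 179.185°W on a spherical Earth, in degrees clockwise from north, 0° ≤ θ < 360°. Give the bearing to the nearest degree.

246°

Δλ = -179.185 − -100.685 = -78.500°.
θ = atan2( sin Δλ · cos φ₂ , cos φ₁ · sin φ₂ − sin φ₁ · cos φ₂ · cos Δλ )
  = atan2(-0.87476, -0.39080) = -114.073° → normalised to [0°, 360°): 245.927°.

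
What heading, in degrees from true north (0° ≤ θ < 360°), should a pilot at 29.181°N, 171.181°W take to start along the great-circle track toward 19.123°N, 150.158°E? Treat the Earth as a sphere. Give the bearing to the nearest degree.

263°

Δλ = 150.158 − -171.181 = 321.339°; wrapped into (−180°, 180°]: -38.661°.
θ = atan2( sin Δλ · cos φ₂ , cos φ₁ · sin φ₂ − sin φ₁ · cos φ₂ · cos Δλ )
  = atan2(-0.59024, -0.07369) = -97.117° → normalised to [0°, 360°): 262.883°.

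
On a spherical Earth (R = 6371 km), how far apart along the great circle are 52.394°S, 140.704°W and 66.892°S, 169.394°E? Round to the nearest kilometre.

3114 km

Δλ = 169.394 − -140.704 = 310.098°; wrapped into (−180°, 180°]: -49.902°.
Δφ = -66.892 − -52.394 = -14.498°.
a = sin²(Δφ/2) + cos φ₁ · cos φ₂ · sin²(Δλ/2) = 0.058540.
c = 2·atan2(√a, √(1−a)) = 0.48875 rad → d = 6371·c ≈ 3113.83 km.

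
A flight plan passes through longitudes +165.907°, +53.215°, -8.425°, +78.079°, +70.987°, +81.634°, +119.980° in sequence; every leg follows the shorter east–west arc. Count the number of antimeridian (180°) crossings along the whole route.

0

Leg 1: +165.907° → +53.215°, shortest Δλ = -112.692° (west) — does not cross 180°.
Leg 2: +53.215° → -8.425°, shortest Δλ = -61.64° (west) — does not cross 180°.
Leg 3: -8.425° → +78.079°, shortest Δλ = 86.504° (east) — does not cross 180°.
Leg 4: +78.079° → +70.987°, shortest Δλ = -7.092° (west) — does not cross 180°.
Leg 5: +70.987° → +81.634°, shortest Δλ = 10.647° (east) — does not cross 180°.
Leg 6: +81.634° → +119.980°, shortest Δλ = 38.346° (east) — does not cross 180°.
Total crossings: 0.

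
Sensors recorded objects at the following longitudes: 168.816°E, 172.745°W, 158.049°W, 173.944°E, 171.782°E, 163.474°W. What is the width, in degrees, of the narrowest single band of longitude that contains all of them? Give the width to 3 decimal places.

Sort the longitudes: -172.745°, -163.474°, -158.049°, +168.816°, +171.782°, +173.944°.
Eastward gaps between consecutive values (wrapping around): 9.271°, 5.425°, 326.865°, 2.966°, 2.162°, 13.311°.
Largest gap = 326.865° ⇒ minimal covering band is its complement: 360° − 326.865° = 33.135°.
Band runs from +168.816° eastward to -158.049°, crossing the antimeridian.

33.135°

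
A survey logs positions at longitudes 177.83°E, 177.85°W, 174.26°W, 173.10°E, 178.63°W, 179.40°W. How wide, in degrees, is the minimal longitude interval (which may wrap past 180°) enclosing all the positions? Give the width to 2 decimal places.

12.64°

Sort the longitudes: -179.40°, -178.63°, -177.85°, -174.26°, +173.10°, +177.83°.
Eastward gaps between consecutive values (wrapping around): 0.77°, 0.78°, 3.59°, 347.36°, 4.73°, 2.77°.
Largest gap = 347.36° ⇒ minimal covering band is its complement: 360° − 347.36° = 12.64°.
Band runs from +173.10° eastward to -174.26°, crossing the antimeridian.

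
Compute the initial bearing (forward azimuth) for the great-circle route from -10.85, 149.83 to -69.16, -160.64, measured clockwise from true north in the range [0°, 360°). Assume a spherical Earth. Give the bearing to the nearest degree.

Δλ = -160.64 − 149.83 = -310.47°; wrapped into (−180°, 180°]: 49.53°.
θ = atan2( sin Δλ · cos φ₂ , cos φ₁ · sin φ₂ − sin φ₁ · cos φ₂ · cos Δλ )
  = atan2(0.27064, -0.87441) = 162.802° → normalised to [0°, 360°): 162.802°.

163°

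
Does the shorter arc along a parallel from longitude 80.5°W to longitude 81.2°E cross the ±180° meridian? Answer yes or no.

No

Signed shortest Δλ = ((81.2 − -80.5 + 180) mod 360) − 180 = 161.7°.
Going east by 161.7° from -80.5° reaches +81.2° without touching 180°.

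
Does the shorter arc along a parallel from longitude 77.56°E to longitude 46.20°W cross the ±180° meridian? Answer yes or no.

Signed shortest Δλ = ((-46.20 − 77.56 + 180) mod 360) − 180 = -123.76°.
Going west by 123.76° from +77.56° reaches -46.20° without touching 180°.

No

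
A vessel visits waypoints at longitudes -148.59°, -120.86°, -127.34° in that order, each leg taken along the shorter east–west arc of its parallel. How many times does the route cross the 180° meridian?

Leg 1: -148.59° → -120.86°, shortest Δλ = 27.73° (east) — does not cross 180°.
Leg 2: -120.86° → -127.34°, shortest Δλ = -6.48° (west) — does not cross 180°.
Total crossings: 0.

0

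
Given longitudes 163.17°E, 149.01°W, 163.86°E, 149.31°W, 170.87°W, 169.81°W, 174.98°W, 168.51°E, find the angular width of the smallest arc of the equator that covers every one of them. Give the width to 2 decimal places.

Sort the longitudes: -174.98°, -170.87°, -169.81°, -149.31°, -149.01°, +163.17°, +163.86°, +168.51°.
Eastward gaps between consecutive values (wrapping around): 4.11°, 1.06°, 20.50°, 0.30°, 312.18°, 0.69°, 4.65°, 16.51°.
Largest gap = 312.18° ⇒ minimal covering band is its complement: 360° − 312.18° = 47.82°.
Band runs from +163.17° eastward to -149.01°, crossing the antimeridian.

47.82°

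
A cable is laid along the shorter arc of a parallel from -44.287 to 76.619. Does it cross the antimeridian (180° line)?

Signed shortest Δλ = ((76.619 − -44.287 + 180) mod 360) − 180 = 120.906°.
Going east by 120.906° from -44.287° reaches +76.619° without touching 180°.

No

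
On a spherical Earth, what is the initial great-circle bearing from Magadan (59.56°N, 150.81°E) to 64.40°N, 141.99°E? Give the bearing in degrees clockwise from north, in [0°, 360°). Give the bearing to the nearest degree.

Δλ = 141.99 − 150.81 = -8.82°.
θ = atan2( sin Δλ · cos φ₂ , cos φ₁ · sin φ₂ − sin φ₁ · cos φ₂ · cos Δλ )
  = atan2(-0.06625, 0.08878) = -36.733° → normalised to [0°, 360°): 323.267°.

323°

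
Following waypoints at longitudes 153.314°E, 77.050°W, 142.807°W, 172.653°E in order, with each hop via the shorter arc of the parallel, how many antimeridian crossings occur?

2

Leg 1: +153.314° → -77.050°, shortest Δλ = 129.636° (east) — crosses 180°.
Leg 2: -77.050° → -142.807°, shortest Δλ = -65.757° (west) — does not cross 180°.
Leg 3: -142.807° → +172.653°, shortest Δλ = -44.54° (west) — crosses 180°.
Total crossings: 2.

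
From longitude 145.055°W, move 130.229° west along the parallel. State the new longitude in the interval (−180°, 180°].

Start at -145.055°; shift −130.229° → -275.284°.
-275.284° lies outside (−180°, 180°]; add 360° → +84.716°.

84.716°E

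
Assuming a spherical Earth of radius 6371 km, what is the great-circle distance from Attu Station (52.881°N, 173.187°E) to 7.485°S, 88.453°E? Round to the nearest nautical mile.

5572 nmi

Δλ = 88.453 − 173.187 = -84.734°.
Δφ = -7.485 − 52.881 = -60.366°.
a = sin²(Δφ/2) + cos φ₁ · cos φ₂ · sin²(Δλ/2) = 0.524479.
c = 2·atan2(√a, √(1−a)) = 1.61977 rad → d = 6371·c ≈ 10319.58 km ≈ 5572.13 nmi.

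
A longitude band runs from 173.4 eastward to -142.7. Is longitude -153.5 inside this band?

Yes

Band width going east from +173.4° to -142.7°: ((-142.7 − 173.4) mod 360) = 43.9°.
Offset of -153.5° east of the west edge: ((-153.5 − 173.4) mod 360) = 33.1°.
33.1° ≤ 43.9° ⇒ inside.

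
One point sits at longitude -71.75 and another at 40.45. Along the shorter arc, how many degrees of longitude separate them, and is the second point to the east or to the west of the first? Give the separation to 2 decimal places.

112.20° east

Raw difference: 40.45 − -71.75 = 112.2°.
Normalise into (−180°, 180°]: 112.2° stays 112.2°.
Positive ⇒ the second point lies to the east; separation 112.20°.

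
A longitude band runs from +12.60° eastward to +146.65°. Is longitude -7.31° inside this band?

No

Band width going east from +12.60° to +146.65°: ((146.65 − 12.60) mod 360) = 134.05°.
Offset of -7.31° east of the west edge: ((-7.31 − 12.60) mod 360) = 340.09°.
340.09° > 134.05° ⇒ outside.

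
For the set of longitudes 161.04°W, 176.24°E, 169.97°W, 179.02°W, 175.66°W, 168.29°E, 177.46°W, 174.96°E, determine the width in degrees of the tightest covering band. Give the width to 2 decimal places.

30.67°

Sort the longitudes: -179.02°, -177.46°, -175.66°, -169.97°, -161.04°, +168.29°, +174.96°, +176.24°.
Eastward gaps between consecutive values (wrapping around): 1.56°, 1.80°, 5.69°, 8.93°, 329.33°, 6.67°, 1.28°, 4.74°.
Largest gap = 329.33° ⇒ minimal covering band is its complement: 360° − 329.33° = 30.67°.
Band runs from +168.29° eastward to -161.04°, crossing the antimeridian.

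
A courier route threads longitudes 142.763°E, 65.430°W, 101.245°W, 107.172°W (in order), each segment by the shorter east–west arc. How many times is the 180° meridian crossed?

1

Leg 1: +142.763° → -65.430°, shortest Δλ = 151.807° (east) — crosses 180°.
Leg 2: -65.430° → -101.245°, shortest Δλ = -35.815° (west) — does not cross 180°.
Leg 3: -101.245° → -107.172°, shortest Δλ = -5.927° (west) — does not cross 180°.
Total crossings: 1.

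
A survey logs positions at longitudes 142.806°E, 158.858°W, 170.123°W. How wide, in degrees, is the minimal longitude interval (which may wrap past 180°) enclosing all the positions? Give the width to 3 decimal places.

58.336°

Sort the longitudes: -170.123°, -158.858°, +142.806°.
Eastward gaps between consecutive values (wrapping around): 11.265°, 301.664°, 47.071°.
Largest gap = 301.664° ⇒ minimal covering band is its complement: 360° − 301.664° = 58.336°.
Band runs from +142.806° eastward to -158.858°, crossing the antimeridian.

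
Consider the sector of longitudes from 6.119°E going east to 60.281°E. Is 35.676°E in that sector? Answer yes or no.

Band width going east from +6.119° to +60.281°: ((60.281 − 6.119) mod 360) = 54.162°.
Offset of +35.676° east of the west edge: ((35.676 − 6.119) mod 360) = 29.557°.
29.557° ≤ 54.162° ⇒ inside.

Yes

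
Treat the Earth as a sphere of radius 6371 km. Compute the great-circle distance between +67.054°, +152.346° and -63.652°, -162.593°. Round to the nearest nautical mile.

Δλ = -162.593 − 152.346 = -314.939°; wrapped into (−180°, 180°]: 45.061°.
Δφ = -63.652 − 67.054 = -130.706°.
a = sin²(Δφ/2) + cos φ₁ · cos φ₂ · sin²(Δλ/2) = 0.851494.
c = 2·atan2(√a, √(1−a)) = 2.35039 rad → d = 6371·c ≈ 14974.31 km ≈ 8085.48 nmi.

8085 nmi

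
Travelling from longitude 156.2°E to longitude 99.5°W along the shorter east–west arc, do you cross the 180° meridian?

Yes

Naïve |-99.5 − 156.2| = 255.7° > 180°, so the shorter arc goes the other way round — across 180°.
Signed shortest Δλ = ((-99.5 − 156.2 + 180) mod 360) − 180 = 104.3°.
Going east by 104.3° from +156.2° passes through 180° before reaching -99.5°.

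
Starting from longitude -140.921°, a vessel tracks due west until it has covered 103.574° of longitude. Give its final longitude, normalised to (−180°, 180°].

+115.505°

Start at -140.921°; shift −103.574° → -244.495°.
-244.495° lies outside (−180°, 180°]; add 360° → +115.505°.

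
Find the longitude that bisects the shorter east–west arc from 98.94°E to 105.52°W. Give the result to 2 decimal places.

Signed shortest Δλ from +98.94° to -105.52° is +155.54°.
Midpoint longitude = +98.94° + (+155.54°)/2 = +98.94° + 77.77° = +176.71°.
(The naïve average (+98.94 + -105.52)/2 = -3.29° is on the wrong side of the globe.)

176.71°E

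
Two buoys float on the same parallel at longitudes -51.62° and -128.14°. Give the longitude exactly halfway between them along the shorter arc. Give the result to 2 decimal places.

-89.88°

Signed shortest Δλ from -51.62° to -128.14° is -76.52°.
Midpoint longitude = -51.62° + (-76.52°)/2 = -51.62° − 38.26° = -89.88°.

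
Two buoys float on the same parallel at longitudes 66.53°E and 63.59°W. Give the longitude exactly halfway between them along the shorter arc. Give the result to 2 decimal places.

Signed shortest Δλ from +66.53° to -63.59° is -130.12°.
Midpoint longitude = +66.53° + (-130.12°)/2 = +66.53° − 65.06° = +1.47°.

1.47°E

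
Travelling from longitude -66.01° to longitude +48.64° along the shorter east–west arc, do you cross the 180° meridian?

Signed shortest Δλ = ((48.64 − -66.01 + 180) mod 360) − 180 = 114.65°.
Going east by 114.65° from -66.01° reaches +48.64° without touching 180°.

No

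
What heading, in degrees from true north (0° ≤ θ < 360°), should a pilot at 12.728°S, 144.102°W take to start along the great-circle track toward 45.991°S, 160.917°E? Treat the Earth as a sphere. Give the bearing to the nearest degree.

Δλ = 160.917 − -144.102 = 305.019°; wrapped into (−180°, 180°]: -54.981°.
θ = atan2( sin Δλ · cos φ₂ , cos φ₁ · sin φ₂ − sin φ₁ · cos φ₂ · cos Δλ )
  = atan2(-0.56899, -0.61372) = -137.166° → normalised to [0°, 360°): 222.834°.

223°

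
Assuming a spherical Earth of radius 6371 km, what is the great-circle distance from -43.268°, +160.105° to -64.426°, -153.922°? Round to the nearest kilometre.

Δλ = -153.922 − 160.105 = -314.027°; wrapped into (−180°, 180°]: 45.973°.
Δφ = -64.426 − -43.268 = -21.158°.
a = sin²(Δφ/2) + cos φ₁ · cos φ₂ · sin²(Δλ/2) = 0.081641.
c = 2·atan2(√a, √(1−a)) = 0.57953 rad → d = 6371·c ≈ 3692.21 km.

3692 km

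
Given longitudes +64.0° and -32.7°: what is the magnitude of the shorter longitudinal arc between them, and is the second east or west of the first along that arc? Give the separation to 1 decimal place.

96.7° west

Raw difference: -32.7 − 64.0 = -96.7°.
Normalise into (−180°, 180°]: -96.7° stays -96.7°.
Negative ⇒ the second point lies to the west; separation 96.7°.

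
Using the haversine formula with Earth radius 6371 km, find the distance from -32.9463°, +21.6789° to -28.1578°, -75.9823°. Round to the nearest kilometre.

Δλ = -75.9823 − 21.6789 = -97.6612°.
Δφ = -28.1578 − -32.9463 = 4.7885°.
a = sin²(Δφ/2) + cos φ₁ · cos φ₂ · sin²(Δλ/2) = 0.420995.
c = 2·atan2(√a, √(1−a)) = 1.41212 rad → d = 6371·c ≈ 8996.63 km.

8997 km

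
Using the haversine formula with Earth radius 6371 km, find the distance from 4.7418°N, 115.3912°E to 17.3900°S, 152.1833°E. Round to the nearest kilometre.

4729 km

Δλ = 152.1833 − 115.3912 = 36.7921°.
Δφ = -17.3900 − 4.7418 = -22.1318°.
a = sin²(Δφ/2) + cos φ₁ · cos φ₂ · sin²(Δλ/2) = 0.131556.
c = 2·atan2(√a, √(1−a)) = 0.74234 rad → d = 6371·c ≈ 4729.45 km.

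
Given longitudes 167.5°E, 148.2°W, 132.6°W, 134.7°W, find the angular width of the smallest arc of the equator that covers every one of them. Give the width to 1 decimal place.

Sort the longitudes: -148.2°, -134.7°, -132.6°, +167.5°.
Eastward gaps between consecutive values (wrapping around): 13.5°, 2.1°, 300.1°, 44.3°.
Largest gap = 300.1° ⇒ minimal covering band is its complement: 360° − 300.1° = 59.9°.
Band runs from +167.5° eastward to -132.6°, crossing the antimeridian.

59.9°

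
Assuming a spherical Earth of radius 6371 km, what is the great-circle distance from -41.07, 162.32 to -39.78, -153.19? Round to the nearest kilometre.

Δλ = -153.19 − 162.32 = -315.51°; wrapped into (−180°, 180°]: 44.49°.
Δφ = -39.78 − -41.07 = 1.29°.
a = sin²(Δφ/2) + cos φ₁ · cos φ₂ · sin²(Δλ/2) = 0.083160.
c = 2·atan2(√a, √(1−a)) = 0.58506 rad → d = 6371·c ≈ 3727.41 km.

3727 km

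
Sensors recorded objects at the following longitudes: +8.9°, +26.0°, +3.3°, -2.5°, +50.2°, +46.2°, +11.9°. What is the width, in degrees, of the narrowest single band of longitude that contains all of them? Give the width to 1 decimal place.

Sort the longitudes: -2.5°, +3.3°, +8.9°, +11.9°, +26.0°, +46.2°, +50.2°.
Eastward gaps between consecutive values (wrapping around): 5.8°, 5.6°, 3.0°, 14.1°, 20.2°, 4.0°, 307.3°.
Largest gap = 307.3° ⇒ minimal covering band is its complement: 360° − 307.3° = 52.7°.
Band runs from -2.5° eastward to +50.2°.

52.7°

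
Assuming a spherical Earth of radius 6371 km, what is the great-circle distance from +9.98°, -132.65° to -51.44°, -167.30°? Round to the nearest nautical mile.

Δλ = -167.30 − -132.65 = -34.65°.
Δφ = -51.44 − 9.98 = -61.42°.
a = sin²(Δφ/2) + cos φ₁ · cos φ₂ · sin²(Δλ/2) = 0.315248.
c = 2·atan2(√a, √(1−a)) = 1.19232 rad → d = 6371·c ≈ 7596.28 km ≈ 4101.66 nmi.

4102 nmi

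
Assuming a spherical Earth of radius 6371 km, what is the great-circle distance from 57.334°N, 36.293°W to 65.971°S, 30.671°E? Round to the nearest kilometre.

Δλ = 30.671 − -36.293 = 66.964°.
Δφ = -65.971 − 57.334 = -123.305°.
a = sin²(Δφ/2) + cos φ₁ · cos φ₂ · sin²(Δλ/2) = 0.841437.
c = 2·atan2(√a, √(1−a)) = 2.32249 rad → d = 6371·c ≈ 14796.57 km.

14797 km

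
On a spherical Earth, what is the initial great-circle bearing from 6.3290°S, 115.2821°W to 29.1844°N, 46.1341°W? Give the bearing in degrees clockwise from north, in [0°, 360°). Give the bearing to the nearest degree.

Δλ = -46.1341 − -115.2821 = 69.1480°.
θ = atan2( sin Δλ · cos φ₂ , cos φ₁ · sin φ₂ − sin φ₁ · cos φ₂ · cos Δλ )
  = atan2(0.81587, 0.51891) = 57.543° → normalised to [0°, 360°): 57.543°.

58°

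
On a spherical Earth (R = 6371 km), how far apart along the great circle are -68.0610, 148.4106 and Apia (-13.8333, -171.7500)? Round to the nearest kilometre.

6669 km

Δλ = -171.7500 − 148.4106 = -320.1606°; wrapped into (−180°, 180°]: 39.8394°.
Δφ = -13.8333 − -68.0610 = 54.2277°.
a = sin²(Δφ/2) + cos φ₁ · cos φ₂ · sin²(Δλ/2) = 0.249828.
c = 2·atan2(√a, √(1−a)) = 1.04680 rad → d = 6371·c ≈ 6669.17 km.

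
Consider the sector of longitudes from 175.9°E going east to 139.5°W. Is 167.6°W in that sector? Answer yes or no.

Yes

Band width going east from +175.9° to -139.5°: ((-139.5 − 175.9) mod 360) = 44.6°.
Offset of -167.6° east of the west edge: ((-167.6 − 175.9) mod 360) = 16.5°.
16.5° ≤ 44.6° ⇒ inside.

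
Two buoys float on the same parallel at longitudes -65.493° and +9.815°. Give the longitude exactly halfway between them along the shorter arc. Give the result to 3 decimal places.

Signed shortest Δλ from -65.493° to +9.815° is +75.308°.
Midpoint longitude = -65.493° + (+75.308°)/2 = -65.493° + 37.654° = -27.839°.

-27.839°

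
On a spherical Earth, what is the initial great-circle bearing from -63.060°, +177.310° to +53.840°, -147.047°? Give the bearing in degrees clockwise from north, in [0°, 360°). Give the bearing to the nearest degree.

Δλ = -147.047 − 177.310 = -324.357°; wrapped into (−180°, 180°]: 35.643°.
θ = atan2( sin Δλ · cos φ₂ , cos φ₁ · sin φ₂ − sin φ₁ · cos φ₂ · cos Δλ )
  = atan2(0.34384, 0.79326) = 23.434° → normalised to [0°, 360°): 23.434°.

23°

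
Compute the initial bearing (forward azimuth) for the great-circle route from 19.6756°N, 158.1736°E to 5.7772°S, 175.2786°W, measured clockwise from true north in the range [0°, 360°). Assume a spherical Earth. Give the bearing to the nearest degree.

Δλ = -175.2786 − 158.1736 = -333.4522°; wrapped into (−180°, 180°]: 26.5478°.
θ = atan2( sin Δλ · cos φ₂ , cos φ₁ · sin φ₂ − sin φ₁ · cos φ₂ · cos Δλ )
  = atan2(0.44467, -0.39445) = 131.575° → normalised to [0°, 360°): 131.575°.

132°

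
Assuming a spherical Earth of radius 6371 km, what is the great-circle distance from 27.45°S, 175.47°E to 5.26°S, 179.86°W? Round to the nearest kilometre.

Δλ = -179.86 − 175.47 = -355.33°; wrapped into (−180°, 180°]: 4.67°.
Δφ = -5.26 − -27.45 = 22.19°.
a = sin²(Δφ/2) + cos φ₁ · cos φ₂ · sin²(Δλ/2) = 0.038499.
c = 2·atan2(√a, √(1−a)) = 0.39498 rad → d = 6371·c ≈ 2516.44 km.

2516 km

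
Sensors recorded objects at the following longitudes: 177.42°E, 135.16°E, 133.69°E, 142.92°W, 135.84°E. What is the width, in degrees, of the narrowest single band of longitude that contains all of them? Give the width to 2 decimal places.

Sort the longitudes: -142.92°, +133.69°, +135.16°, +135.84°, +177.42°.
Eastward gaps between consecutive values (wrapping around): 276.61°, 1.47°, 0.68°, 41.58°, 39.66°.
Largest gap = 276.61° ⇒ minimal covering band is its complement: 360° − 276.61° = 83.39°.
Band runs from +133.69° eastward to -142.92°, crossing the antimeridian.

83.39°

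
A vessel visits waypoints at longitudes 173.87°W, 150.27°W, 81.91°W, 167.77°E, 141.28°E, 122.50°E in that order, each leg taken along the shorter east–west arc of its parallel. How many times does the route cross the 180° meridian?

Leg 1: -173.87° → -150.27°, shortest Δλ = 23.6° (east) — does not cross 180°.
Leg 2: -150.27° → -81.91°, shortest Δλ = 68.36° (east) — does not cross 180°.
Leg 3: -81.91° → +167.77°, shortest Δλ = -110.32° (west) — crosses 180°.
Leg 4: +167.77° → +141.28°, shortest Δλ = -26.49° (west) — does not cross 180°.
Leg 5: +141.28° → +122.50°, shortest Δλ = -18.78° (west) — does not cross 180°.
Total crossings: 1.

1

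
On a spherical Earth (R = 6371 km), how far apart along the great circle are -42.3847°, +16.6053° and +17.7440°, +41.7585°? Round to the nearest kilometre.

Δλ = 41.7585 − 16.6053 = 25.1532°.
Δφ = 17.7440 − -42.3847 = 60.1287°.
a = sin²(Δφ/2) + cos φ₁ · cos φ₂ · sin²(Δλ/2) = 0.284328.
c = 2·atan2(√a, √(1−a)) = 1.12481 rad → d = 6371·c ≈ 7166.19 km.

7166 km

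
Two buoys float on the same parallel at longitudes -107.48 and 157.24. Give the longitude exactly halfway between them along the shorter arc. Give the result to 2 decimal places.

Signed shortest Δλ from -107.48° to +157.24° is -95.28°.
Midpoint longitude = -107.48° + (-95.28°)/2 = -107.48° − 47.64° = -155.12°.
(The naïve average (-107.48 + +157.24)/2 = 24.88° is on the wrong side of the globe.)

-155.12°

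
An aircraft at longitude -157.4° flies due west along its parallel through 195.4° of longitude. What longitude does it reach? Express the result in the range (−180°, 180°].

Start at -157.4°; shift −195.4° → -352.8°.
-352.8° lies outside (−180°, 180°]; add 360° → +7.2°.

+7.2°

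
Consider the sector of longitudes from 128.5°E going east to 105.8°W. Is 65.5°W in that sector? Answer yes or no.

No

Band width going east from +128.5° to -105.8°: ((-105.8 − 128.5) mod 360) = 125.7°.
Offset of -65.5° east of the west edge: ((-65.5 − 128.5) mod 360) = 166.0°.
166.0° > 125.7° ⇒ outside.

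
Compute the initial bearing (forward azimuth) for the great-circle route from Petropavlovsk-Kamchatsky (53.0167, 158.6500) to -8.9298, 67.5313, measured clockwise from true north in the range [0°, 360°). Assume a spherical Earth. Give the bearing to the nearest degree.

265°

Δλ = 67.5313 − 158.6500 = -91.1187°.
θ = atan2( sin Δλ · cos φ₂ , cos φ₁ · sin φ₂ − sin φ₁ · cos φ₂ · cos Δλ )
  = atan2(-0.98769, -0.07797) = -94.514° → normalised to [0°, 360°): 265.486°.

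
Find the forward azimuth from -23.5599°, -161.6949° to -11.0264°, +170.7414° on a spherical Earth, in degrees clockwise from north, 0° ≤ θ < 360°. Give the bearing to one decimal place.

Δλ = 170.7414 − -161.6949 = 332.4363°; wrapped into (−180°, 180°]: -27.5637°.
θ = atan2( sin Δλ · cos φ₂ , cos φ₁ · sin φ₂ − sin φ₁ · cos φ₂ · cos Δλ )
  = atan2(-0.45419, 0.17248) = -69.206° → normalised to [0°, 360°): 290.794°.

290.8°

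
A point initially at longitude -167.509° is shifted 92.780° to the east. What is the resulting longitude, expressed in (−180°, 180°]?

-74.729°

Start at -167.509°; shift +92.780° → -74.729°.
-74.729° already lies in (−180°, 180°].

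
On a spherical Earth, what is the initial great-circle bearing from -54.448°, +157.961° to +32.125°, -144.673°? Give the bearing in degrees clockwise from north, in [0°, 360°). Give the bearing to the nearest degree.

Δλ = -144.673 − 157.961 = -302.634°; wrapped into (−180°, 180°]: 57.366°.
θ = atan2( sin Δλ · cos φ₂ , cos φ₁ · sin φ₂ − sin φ₁ · cos φ₂ · cos Δλ )
  = atan2(0.71319, 0.68076) = 46.333° → normalised to [0°, 360°): 46.333°.

46°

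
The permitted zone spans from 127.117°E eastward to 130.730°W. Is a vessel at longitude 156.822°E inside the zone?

Yes

Band width going east from +127.117° to -130.730°: ((-130.730 − 127.117) mod 360) = 102.153°.
Offset of +156.822° east of the west edge: ((156.822 − 127.117) mod 360) = 29.705°.
29.705° ≤ 102.153° ⇒ inside.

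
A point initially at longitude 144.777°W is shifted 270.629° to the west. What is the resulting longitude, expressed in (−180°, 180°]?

Start at -144.777°; shift −270.629° → -415.406°.
-415.406° lies outside (−180°, 180°]; add 360° → -55.406°.

55.406°W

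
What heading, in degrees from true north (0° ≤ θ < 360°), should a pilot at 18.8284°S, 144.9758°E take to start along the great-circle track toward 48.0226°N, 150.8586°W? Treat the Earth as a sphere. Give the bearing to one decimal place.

37.0°

Δλ = -150.8586 − 144.9758 = -295.8344°; wrapped into (−180°, 180°]: 64.1656°.
θ = atan2( sin Δλ · cos φ₂ , cos φ₁ · sin φ₂ − sin φ₁ · cos φ₂ · cos Δλ )
  = atan2(0.60199, 0.79769) = 37.041° → normalised to [0°, 360°): 37.041°.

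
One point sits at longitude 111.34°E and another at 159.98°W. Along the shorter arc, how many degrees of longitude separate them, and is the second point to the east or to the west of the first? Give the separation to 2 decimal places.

Raw difference: -159.98 − 111.34 = -271.32°.
Normalise into (−180°, 180°]: -271.32° + 360° = 88.68°.
Positive ⇒ the second point lies to the east; separation 88.68°.

88.68° east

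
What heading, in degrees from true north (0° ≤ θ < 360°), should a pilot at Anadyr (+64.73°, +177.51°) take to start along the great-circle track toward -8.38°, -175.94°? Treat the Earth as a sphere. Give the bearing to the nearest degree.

Δλ = -175.94 − 177.51 = -353.45°; wrapped into (−180°, 180°]: 6.55°.
θ = atan2( sin Δλ · cos φ₂ , cos φ₁ · sin φ₂ − sin φ₁ · cos φ₂ · cos Δλ )
  = atan2(0.11285, -0.95102) = 173.233° → normalised to [0°, 360°): 173.233°.

173°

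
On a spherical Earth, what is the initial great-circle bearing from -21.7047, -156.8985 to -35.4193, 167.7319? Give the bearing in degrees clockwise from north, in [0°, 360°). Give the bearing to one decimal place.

Δλ = 167.7319 − -156.8985 = 324.6304°; wrapped into (−180°, 180°]: -35.3696°.
θ = atan2( sin Δλ · cos φ₂ , cos φ₁ · sin φ₂ − sin φ₁ · cos φ₂ · cos Δλ )
  = atan2(-0.47172, -0.29271) = -121.820° → normalised to [0°, 360°): 238.180°.

238.2°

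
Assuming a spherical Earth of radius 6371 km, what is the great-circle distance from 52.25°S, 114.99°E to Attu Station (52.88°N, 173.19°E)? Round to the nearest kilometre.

12880 km

Δλ = 173.19 − 114.99 = 58.20°.
Δφ = 52.88 − -52.25 = 105.13°.
a = sin²(Δφ/2) + cos φ₁ · cos φ₂ · sin²(Δλ/2) = 0.717892.
c = 2·atan2(√a, √(1−a)) = 2.02170 rad → d = 6371·c ≈ 12880.28 km.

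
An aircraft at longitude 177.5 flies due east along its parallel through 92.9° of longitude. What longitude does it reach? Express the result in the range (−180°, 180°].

-89.6°

Start at +177.5°; shift +92.9° → +270.4°.
+270.4° lies outside (−180°, 180°]; subtract 360° → -89.6°.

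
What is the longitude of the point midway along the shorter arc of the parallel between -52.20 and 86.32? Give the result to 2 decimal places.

Signed shortest Δλ from -52.20° to +86.32° is +138.52°.
Midpoint longitude = -52.20° + (+138.52°)/2 = -52.20° + 69.26° = +17.06°.

+17.06°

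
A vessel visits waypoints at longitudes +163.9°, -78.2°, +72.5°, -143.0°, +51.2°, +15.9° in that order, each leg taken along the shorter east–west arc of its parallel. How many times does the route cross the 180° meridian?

Leg 1: +163.9° → -78.2°, shortest Δλ = 117.9° (east) — crosses 180°.
Leg 2: -78.2° → +72.5°, shortest Δλ = 150.7° (east) — does not cross 180°.
Leg 3: +72.5° → -143.0°, shortest Δλ = 144.5° (east) — crosses 180°.
Leg 4: -143.0° → +51.2°, shortest Δλ = -165.8° (west) — crosses 180°.
Leg 5: +51.2° → +15.9°, shortest Δλ = -35.3° (west) — does not cross 180°.
Total crossings: 3.

3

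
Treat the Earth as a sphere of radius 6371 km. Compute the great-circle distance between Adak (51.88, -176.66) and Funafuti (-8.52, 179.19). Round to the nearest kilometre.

Δλ = 179.19 − -176.66 = 355.85°; wrapped into (−180°, 180°]: -4.15°.
Δφ = -8.52 − 51.88 = -60.40°.
a = sin²(Δφ/2) + cos φ₁ · cos φ₂ · sin²(Δλ/2) = 0.253829.
c = 2·atan2(√a, √(1−a)) = 1.05602 rad → d = 6371·c ≈ 6727.90 km.

6728 km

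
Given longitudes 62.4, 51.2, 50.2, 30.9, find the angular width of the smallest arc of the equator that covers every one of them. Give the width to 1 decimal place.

Sort the longitudes: +30.9°, +50.2°, +51.2°, +62.4°.
Eastward gaps between consecutive values (wrapping around): 19.3°, 1.0°, 11.2°, 328.5°.
Largest gap = 328.5° ⇒ minimal covering band is its complement: 360° − 328.5° = 31.5°.
Band runs from +30.9° eastward to +62.4°.

31.5°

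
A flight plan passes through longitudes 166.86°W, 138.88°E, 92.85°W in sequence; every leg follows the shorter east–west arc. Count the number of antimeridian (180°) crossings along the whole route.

2

Leg 1: -166.86° → +138.88°, shortest Δλ = -54.26° (west) — crosses 180°.
Leg 2: +138.88° → -92.85°, shortest Δλ = 128.27° (east) — crosses 180°.
Total crossings: 2.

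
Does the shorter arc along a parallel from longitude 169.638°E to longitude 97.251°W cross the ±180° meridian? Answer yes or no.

Yes

Naïve |-97.251 − 169.638| = 266.889° > 180°, so the shorter arc goes the other way round — across 180°.
Signed shortest Δλ = ((-97.251 − 169.638 + 180) mod 360) − 180 = 93.111°.
Going east by 93.111° from +169.638° passes through 180° before reaching -97.251°.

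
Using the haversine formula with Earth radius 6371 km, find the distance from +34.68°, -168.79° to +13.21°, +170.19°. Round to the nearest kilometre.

Δλ = 170.19 − -168.79 = 338.98°; wrapped into (−180°, 180°]: -21.02°.
Δφ = 13.21 − 34.68 = -21.47°.
a = sin²(Δφ/2) + cos φ₁ · cos φ₂ · sin²(Δλ/2) = 0.061333.
c = 2·atan2(√a, √(1−a)) = 0.50052 rad → d = 6371·c ≈ 3188.79 km.

3189 km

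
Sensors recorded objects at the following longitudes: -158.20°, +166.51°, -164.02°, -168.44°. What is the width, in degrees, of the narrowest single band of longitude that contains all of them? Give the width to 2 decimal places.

35.29°

Sort the longitudes: -168.44°, -164.02°, -158.20°, +166.51°.
Eastward gaps between consecutive values (wrapping around): 4.42°, 5.82°, 324.71°, 25.05°.
Largest gap = 324.71° ⇒ minimal covering band is its complement: 360° − 324.71° = 35.29°.
Band runs from +166.51° eastward to -158.20°, crossing the antimeridian.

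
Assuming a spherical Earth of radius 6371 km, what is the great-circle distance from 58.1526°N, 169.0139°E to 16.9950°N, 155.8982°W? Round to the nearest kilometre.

Δλ = -155.8982 − 169.0139 = -324.9121°; wrapped into (−180°, 180°]: 35.0879°.
Δφ = 16.9950 − 58.1526 = -41.1576°.
a = sin²(Δφ/2) + cos φ₁ · cos φ₂ · sin²(Δλ/2) = 0.169401.
c = 2·atan2(√a, √(1−a)) = 0.84838 rad → d = 6371·c ≈ 5405.03 km.

5405 km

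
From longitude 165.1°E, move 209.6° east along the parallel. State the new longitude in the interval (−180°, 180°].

14.7°E

Start at +165.1°; shift +209.6° → +374.7°.
+374.7° lies outside (−180°, 180°]; subtract 360° → +14.7°.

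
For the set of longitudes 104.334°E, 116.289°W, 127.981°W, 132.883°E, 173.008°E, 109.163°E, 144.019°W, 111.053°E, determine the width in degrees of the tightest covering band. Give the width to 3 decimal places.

Sort the longitudes: -144.019°, -127.981°, -116.289°, +104.334°, +109.163°, +111.053°, +132.883°, +173.008°.
Eastward gaps between consecutive values (wrapping around): 16.038°, 11.692°, 220.623°, 4.829°, 1.890°, 21.830°, 40.125°, 42.973°.
Largest gap = 220.623° ⇒ minimal covering band is its complement: 360° − 220.623° = 139.377°.
Band runs from +104.334° eastward to -116.289°, crossing the antimeridian.

139.377°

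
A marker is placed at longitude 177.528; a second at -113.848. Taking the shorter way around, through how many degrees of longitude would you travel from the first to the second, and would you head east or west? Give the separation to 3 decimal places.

Raw difference: -113.848 − 177.528 = -291.376°.
Normalise into (−180°, 180°]: -291.376° + 360° = 68.624°.
Positive ⇒ the second point lies to the east; separation 68.624°.

68.624° east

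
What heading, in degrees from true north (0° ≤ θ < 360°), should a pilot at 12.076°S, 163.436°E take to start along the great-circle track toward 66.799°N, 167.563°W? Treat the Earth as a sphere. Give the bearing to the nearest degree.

11°

Δλ = -167.563 − 163.436 = -330.999°; wrapped into (−180°, 180°]: 29.001°.
θ = atan2( sin Δλ · cos φ₂ , cos φ₁ · sin φ₂ − sin φ₁ · cos φ₂ · cos Δλ )
  = atan2(0.19100, 0.97087) = 11.130° → normalised to [0°, 360°): 11.130°.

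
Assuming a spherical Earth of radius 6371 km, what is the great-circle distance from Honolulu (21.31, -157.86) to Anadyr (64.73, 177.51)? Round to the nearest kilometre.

5155 km

Δλ = 177.51 − -157.86 = 335.37°; wrapped into (−180°, 180°]: -24.63°.
Δφ = 64.73 − 21.31 = 43.42°.
a = sin²(Δφ/2) + cos φ₁ · cos φ₂ · sin²(Δλ/2) = 0.154924.
c = 2·atan2(√a, √(1−a)) = 0.80910 rad → d = 6371·c ≈ 5154.76 km.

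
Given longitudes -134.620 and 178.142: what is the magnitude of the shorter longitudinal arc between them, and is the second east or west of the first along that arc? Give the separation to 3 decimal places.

Raw difference: 178.142 − -134.620 = 312.762°.
Normalise into (−180°, 180°]: 312.762° − 360° = -47.238°.
Negative ⇒ the second point lies to the west; separation 47.238°.

47.238° west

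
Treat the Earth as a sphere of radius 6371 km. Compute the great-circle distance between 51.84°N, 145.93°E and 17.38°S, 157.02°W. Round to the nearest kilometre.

9460 km

Δλ = -157.02 − 145.93 = -302.95°; wrapped into (−180°, 180°]: 57.05°.
Δφ = -17.38 − 51.84 = -69.22°.
a = sin²(Δφ/2) + cos φ₁ · cos φ₂ · sin²(Δλ/2) = 0.457078.
c = 2·atan2(√a, √(1−a)) = 1.48485 rad → d = 6371·c ≈ 9459.95 km.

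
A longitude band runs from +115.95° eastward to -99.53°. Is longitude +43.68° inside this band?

No

Band width going east from +115.95° to -99.53°: ((-99.53 − 115.95) mod 360) = 144.52°.
Offset of +43.68° east of the west edge: ((43.68 − 115.95) mod 360) = 287.73°.
287.73° > 144.52° ⇒ outside.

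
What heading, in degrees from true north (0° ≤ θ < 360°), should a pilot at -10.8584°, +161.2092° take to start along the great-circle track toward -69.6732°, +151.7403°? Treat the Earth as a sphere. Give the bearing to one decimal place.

Δλ = 151.7403 − 161.2092 = -9.4689°.
θ = atan2( sin Δλ · cos φ₂ , cos φ₁ · sin φ₂ − sin φ₁ · cos φ₂ · cos Δλ )
  = atan2(-0.05715, -0.85639) = -176.182° → normalised to [0°, 360°): 183.818°.

183.8°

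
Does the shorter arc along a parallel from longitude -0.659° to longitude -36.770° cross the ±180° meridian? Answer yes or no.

Signed shortest Δλ = ((-36.770 − -0.659 + 180) mod 360) − 180 = -36.111°.
Going west by 36.111° from -0.659° reaches -36.770° without touching 180°.

No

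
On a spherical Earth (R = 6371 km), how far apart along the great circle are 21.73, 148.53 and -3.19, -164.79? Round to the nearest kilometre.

5782 km

Δλ = -164.79 − 148.53 = -313.32°; wrapped into (−180°, 180°]: 46.68°.
Δφ = -3.19 − 21.73 = -24.92°.
a = sin²(Δφ/2) + cos φ₁ · cos φ₂ · sin²(Δλ/2) = 0.192135.
c = 2·atan2(√a, √(1−a)) = 0.90749 rad → d = 6371·c ≈ 5781.59 km.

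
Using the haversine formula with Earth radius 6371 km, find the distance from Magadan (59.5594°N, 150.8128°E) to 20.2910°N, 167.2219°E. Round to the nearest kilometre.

4558 km

Δλ = 167.2219 − 150.8128 = 16.4091°.
Δφ = 20.2910 − 59.5594 = -39.2684°.
a = sin²(Δφ/2) + cos φ₁ · cos φ₂ · sin²(Δλ/2) = 0.122583.
c = 2·atan2(√a, √(1−a)) = 0.71540 rad → d = 6371·c ≈ 4557.78 km.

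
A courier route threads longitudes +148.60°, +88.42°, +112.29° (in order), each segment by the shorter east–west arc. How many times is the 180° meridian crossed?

0

Leg 1: +148.60° → +88.42°, shortest Δλ = -60.18° (west) — does not cross 180°.
Leg 2: +88.42° → +112.29°, shortest Δλ = 23.87° (east) — does not cross 180°.
Total crossings: 0.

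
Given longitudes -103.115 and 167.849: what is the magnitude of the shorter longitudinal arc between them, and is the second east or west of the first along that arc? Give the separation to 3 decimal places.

89.036° west

Raw difference: 167.849 − -103.115 = 270.964°.
Normalise into (−180°, 180°]: 270.964° − 360° = -89.036°.
Negative ⇒ the second point lies to the west; separation 89.036°.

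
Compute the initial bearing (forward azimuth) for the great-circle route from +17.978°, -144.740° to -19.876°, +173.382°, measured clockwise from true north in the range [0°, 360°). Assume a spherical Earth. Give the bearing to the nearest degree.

Δλ = 173.382 − -144.740 = 318.122°; wrapped into (−180°, 180°]: -41.878°.
θ = atan2( sin Δλ · cos φ₂ , cos φ₁ · sin φ₂ − sin φ₁ · cos φ₂ · cos Δλ )
  = atan2(-0.62778, -0.53951) = -130.675° → normalised to [0°, 360°): 229.325°.

229°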